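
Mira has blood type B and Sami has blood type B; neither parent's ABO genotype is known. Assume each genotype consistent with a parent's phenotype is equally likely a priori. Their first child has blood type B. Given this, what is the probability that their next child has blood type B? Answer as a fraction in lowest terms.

19/20

Possible genotypes: Mira ∈ {BB, BO}; Sami ∈ {BB, BO}.
Weight each parental genotype pair by prior × P(type-B child):
  BB × BB: posterior weight 4/15; P(next child type B) = 1.
  BB × BO: posterior weight 4/15; P(next child type B) = 1.
  BO × BB: posterior weight 4/15; P(next child type B) = 1.
  BO × BO: posterior weight 1/5; P(next child type B) = 3/4.
Weighted sum = 19/20.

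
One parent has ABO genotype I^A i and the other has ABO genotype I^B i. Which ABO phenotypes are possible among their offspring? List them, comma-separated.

Gametes from I^A i × I^B i give offspring ABO genotypes I^A I^B, I^A i, I^B i, i i, i.e. phenotypes O, A, B, AB.

O, A, B, AB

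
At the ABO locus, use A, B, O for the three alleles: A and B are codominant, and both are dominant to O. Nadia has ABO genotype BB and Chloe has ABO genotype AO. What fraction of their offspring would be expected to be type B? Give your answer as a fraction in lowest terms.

1/2

ABO cross BB × AO → offspring phenotypes: 1/2 B, 1/2 AB.
So P(type B) = 1/2.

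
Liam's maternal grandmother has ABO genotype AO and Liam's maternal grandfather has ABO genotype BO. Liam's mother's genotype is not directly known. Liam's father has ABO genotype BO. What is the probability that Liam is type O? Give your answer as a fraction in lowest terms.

1/4

Liam's mother's ABO genotype from AO × BO: 1/4 AB, 1/4 AO, 1/4 BO, 1/4 OO.
Crossing each possibility with the father BO and summing P(type O): 1/4·0 + 1/4·1/4 + 1/4·1/4 + 1/4·1/2 = 1/4.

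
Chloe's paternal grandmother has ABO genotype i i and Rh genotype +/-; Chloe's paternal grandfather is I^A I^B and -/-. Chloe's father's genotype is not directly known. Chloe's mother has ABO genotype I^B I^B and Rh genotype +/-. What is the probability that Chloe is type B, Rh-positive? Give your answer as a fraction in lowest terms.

Chloe's father's ABO genotype from i i × I^A I^B: 1/2 I^A i, 1/2 I^B i.
Crossing each possibility with the mother I^B I^B and summing P(type B): 1/2·1/2 + 1/2·1 = 3/4.
Similarly for Rh via the father's Rh distribution: P(Rh+) = 5/8.
Independent loci: 3/4 × 5/8 = 15/32.

15/32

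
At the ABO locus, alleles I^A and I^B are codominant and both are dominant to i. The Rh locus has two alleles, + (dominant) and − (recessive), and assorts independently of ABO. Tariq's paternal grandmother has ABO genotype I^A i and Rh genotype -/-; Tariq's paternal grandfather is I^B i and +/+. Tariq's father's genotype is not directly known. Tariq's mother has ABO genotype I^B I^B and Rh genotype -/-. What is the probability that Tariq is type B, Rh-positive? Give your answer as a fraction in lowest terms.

Tariq's father's ABO genotype from I^A i × I^B i: 1/4 I^A I^B, 1/4 I^A i, 1/4 I^B i, 1/4 i i.
Crossing each possibility with the mother I^B I^B and summing P(type B): 1/4·1/2 + 1/4·1/2 + 1/4·1 + 1/4·1 = 3/4.
Similarly for Rh via the father's Rh distribution: P(Rh+) = 1/2.
Independent loci: 3/4 × 1/2 = 3/8.

3/8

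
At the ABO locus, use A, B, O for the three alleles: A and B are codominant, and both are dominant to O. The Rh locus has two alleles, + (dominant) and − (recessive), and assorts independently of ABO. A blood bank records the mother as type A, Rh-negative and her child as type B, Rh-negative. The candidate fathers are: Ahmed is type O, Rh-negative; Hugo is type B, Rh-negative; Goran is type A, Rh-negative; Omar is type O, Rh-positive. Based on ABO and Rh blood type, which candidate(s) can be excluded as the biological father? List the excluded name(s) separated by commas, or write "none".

Ahmed, Goran, Omar

A candidate is excluded only if no genotype consistent with his phenotype could produce a type B, Rh-negative child with a type A, Rh-negative mother.
Ahmed (type O, Rh-): no genotype consistent with that phenotype can produce a type-B Rh- child with a type-A mother.
Goran (type A, Rh-): no genotype consistent with that phenotype can produce a type-B Rh- child with a type-A mother.
Omar (type O, Rh+): no genotype consistent with that phenotype can produce a type-B Rh- child with a type-A mother.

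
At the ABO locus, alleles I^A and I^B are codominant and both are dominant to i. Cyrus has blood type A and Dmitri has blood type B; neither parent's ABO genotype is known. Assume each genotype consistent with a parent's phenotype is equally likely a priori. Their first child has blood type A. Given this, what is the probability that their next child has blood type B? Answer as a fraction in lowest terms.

Possible genotypes: Cyrus ∈ {I^A I^A, I^A i}; Dmitri ∈ {I^B I^B, I^B i}.
Weight each parental genotype pair by prior × P(type-A child):
  I^A I^A × I^B i: posterior weight 2/3; P(next child type B) = 0.
  I^A i × I^B i: posterior weight 1/3; P(next child type B) = 1/4.
Weighted sum = 1/12.

1/12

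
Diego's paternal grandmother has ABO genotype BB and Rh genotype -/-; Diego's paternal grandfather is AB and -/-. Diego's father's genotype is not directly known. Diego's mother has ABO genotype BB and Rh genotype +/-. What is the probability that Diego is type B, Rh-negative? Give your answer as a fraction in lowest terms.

3/8

Diego's father's ABO genotype from BB × AB: 1/2 AB, 1/2 BB.
Crossing each possibility with the mother BB and summing P(type B): 1/2·1/2 + 1/2·1 = 3/4.
Similarly for Rh via the father's Rh distribution: P(Rh-) = 1/2.
Independent loci: 3/4 × 1/2 = 3/8.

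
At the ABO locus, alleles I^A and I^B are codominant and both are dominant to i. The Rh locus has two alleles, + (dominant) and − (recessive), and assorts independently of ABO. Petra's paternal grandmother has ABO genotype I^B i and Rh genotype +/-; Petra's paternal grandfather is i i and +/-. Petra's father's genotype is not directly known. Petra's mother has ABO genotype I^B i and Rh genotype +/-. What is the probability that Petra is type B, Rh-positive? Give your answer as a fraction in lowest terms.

Petra's father's ABO genotype from I^B i × i i: 1/2 I^B i, 1/2 i i.
Crossing each possibility with the mother I^B i and summing P(type B): 1/2·3/4 + 1/2·1/2 = 5/8.
Similarly for Rh via the father's Rh distribution: P(Rh+) = 3/4.
Independent loci: 5/8 × 3/4 = 15/32.

15/32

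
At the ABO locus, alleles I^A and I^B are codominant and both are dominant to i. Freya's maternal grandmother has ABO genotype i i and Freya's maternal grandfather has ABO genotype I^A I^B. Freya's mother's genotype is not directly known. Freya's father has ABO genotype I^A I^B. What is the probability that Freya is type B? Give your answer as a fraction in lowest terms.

3/8

Freya's mother's ABO genotype from i i × I^A I^B: 1/2 I^A i, 1/2 I^B i.
Crossing each possibility with the father I^A I^B and summing P(type B): 1/2·1/4 + 1/2·1/2 = 3/8.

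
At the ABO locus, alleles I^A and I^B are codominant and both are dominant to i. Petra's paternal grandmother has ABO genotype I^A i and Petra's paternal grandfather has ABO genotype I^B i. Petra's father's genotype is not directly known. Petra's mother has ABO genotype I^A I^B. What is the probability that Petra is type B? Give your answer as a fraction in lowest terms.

3/8

Petra's father's ABO genotype from I^A i × I^B i: 1/4 I^A I^B, 1/4 I^A i, 1/4 I^B i, 1/4 i i.
Crossing each possibility with the mother I^A I^B and summing P(type B): 1/4·1/4 + 1/4·1/4 + 1/4·1/2 + 1/4·1/2 = 3/8.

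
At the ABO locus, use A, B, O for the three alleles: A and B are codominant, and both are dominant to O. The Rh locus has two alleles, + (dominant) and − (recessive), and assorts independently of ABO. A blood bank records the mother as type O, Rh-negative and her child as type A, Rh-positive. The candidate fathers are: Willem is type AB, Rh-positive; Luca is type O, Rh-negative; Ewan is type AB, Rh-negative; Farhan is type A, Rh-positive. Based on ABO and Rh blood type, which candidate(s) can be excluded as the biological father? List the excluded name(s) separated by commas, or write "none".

A candidate is excluded only if no genotype consistent with his phenotype could produce a type A, Rh-positive child with a type O, Rh-negative mother.
Luca (type O, Rh-): no genotype consistent with that phenotype can produce a type-A Rh+ child with a type-O mother.
Ewan (type AB, Rh-): no genotype consistent with that phenotype can produce a type-A Rh+ child with a type-O mother.

Luca, Ewan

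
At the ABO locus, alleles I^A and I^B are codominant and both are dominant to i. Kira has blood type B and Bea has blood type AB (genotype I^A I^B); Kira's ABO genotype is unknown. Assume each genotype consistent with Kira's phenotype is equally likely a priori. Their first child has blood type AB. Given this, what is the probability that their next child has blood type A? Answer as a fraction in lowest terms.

1/12

Possible genotypes: Kira ∈ {I^B I^B, I^B i}; Bea ∈ {I^A I^B}.
Weight each parental genotype pair by prior × P(type-AB child):
  I^B I^B × I^A I^B: posterior weight 2/3; P(next child type A) = 0.
  I^B i × I^A I^B: posterior weight 1/3; P(next child type A) = 1/4.
Weighted sum = 1/12.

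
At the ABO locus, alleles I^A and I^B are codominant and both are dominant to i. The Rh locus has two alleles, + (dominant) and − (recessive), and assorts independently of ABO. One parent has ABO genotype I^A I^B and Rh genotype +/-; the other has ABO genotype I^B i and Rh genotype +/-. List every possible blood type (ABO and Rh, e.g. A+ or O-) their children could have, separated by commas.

Gametes from I^A I^B × I^B i give offspring ABO genotypes I^A I^B, I^A i, I^B I^B, I^B i, i.e. phenotypes A, B, AB.
Rh cross +/- × +/- → phenotypes Rh+, Rh-.
Combining independently: A+, A-, B+, B-, AB+, AB-.

A+, A-, B+, B-, AB+, AB-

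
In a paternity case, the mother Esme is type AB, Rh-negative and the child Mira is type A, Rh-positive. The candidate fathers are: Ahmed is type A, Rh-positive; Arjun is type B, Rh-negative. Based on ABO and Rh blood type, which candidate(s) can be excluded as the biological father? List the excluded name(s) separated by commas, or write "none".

A candidate is excluded only if no genotype consistent with his phenotype could produce a type A, Rh-positive child with a type AB, Rh-negative mother.
Arjun (type B, Rh-): no genotype consistent with that phenotype can produce a type-A Rh+ child with a type-AB mother.

Arjun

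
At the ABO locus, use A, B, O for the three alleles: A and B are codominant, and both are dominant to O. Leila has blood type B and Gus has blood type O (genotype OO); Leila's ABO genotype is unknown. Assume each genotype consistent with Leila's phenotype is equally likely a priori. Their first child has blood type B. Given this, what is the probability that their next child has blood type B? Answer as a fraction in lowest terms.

5/6

Possible genotypes: Leila ∈ {BB, BO}; Gus ∈ {OO}.
Weight each parental genotype pair by prior × P(type-B child):
  BB × OO: posterior weight 2/3; P(next child type B) = 1.
  BO × OO: posterior weight 1/3; P(next child type B) = 1/2.
Weighted sum = 5/6.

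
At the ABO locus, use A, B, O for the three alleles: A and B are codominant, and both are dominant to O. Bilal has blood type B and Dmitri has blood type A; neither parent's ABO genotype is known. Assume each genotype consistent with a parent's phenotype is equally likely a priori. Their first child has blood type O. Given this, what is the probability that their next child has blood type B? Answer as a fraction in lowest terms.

1/4

Possible genotypes: Bilal ∈ {BB, BO}; Dmitri ∈ {AA, AO}.
Weight each parental genotype pair by prior × P(type-O child):
  BO × AO: posterior weight 1; P(next child type B) = 1/4.
Weighted sum = 1/4.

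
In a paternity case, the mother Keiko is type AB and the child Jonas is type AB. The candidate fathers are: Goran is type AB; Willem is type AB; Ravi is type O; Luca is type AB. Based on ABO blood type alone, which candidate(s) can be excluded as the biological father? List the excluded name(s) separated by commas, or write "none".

Ravi

A candidate is excluded only if no genotype consistent with his phenotype could produce a type AB child with a type AB mother.
Ravi (type O): no genotype consistent with that phenotype can produce a type-AB child with a type-AB mother.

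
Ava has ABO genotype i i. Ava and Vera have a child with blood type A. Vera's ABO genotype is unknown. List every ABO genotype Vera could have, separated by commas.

I^A I^A, I^A I^B, I^A i

For each candidate genotype of Vera, check whether crossing it with i i can produce every observed child phenotype.
  I^A I^A → possible child types {A} ✓
  I^A I^B → possible child types {A, B} ✓
  I^A i → possible child types {O, A} ✓
  I^B I^B → possible child types {B} ✗
  I^B i → possible child types {O, B} ✗
  i i → possible child types {O} ✗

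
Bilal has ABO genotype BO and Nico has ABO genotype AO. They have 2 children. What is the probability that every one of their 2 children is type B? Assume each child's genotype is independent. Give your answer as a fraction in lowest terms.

1/16

ABO cross BO × AO → 1/4 O, 1/4 A, 1/4 B, 1/4 AB.
So P(type B) = 1/4 per child.
All 2 independent: (1/4)^2 = 1/16.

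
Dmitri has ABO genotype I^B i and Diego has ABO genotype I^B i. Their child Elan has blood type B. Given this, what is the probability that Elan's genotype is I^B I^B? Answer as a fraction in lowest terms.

Cross I^B i × I^B i → 1/4 I^B I^B, 1/2 I^B i, 1/4 i i.
Type-B genotypes among offspring: I^B I^B (1/4), I^B i (1/2); total 3/4.
P(I^B I^B | type B) = (1/4) / (3/4) = 1/3.

1/3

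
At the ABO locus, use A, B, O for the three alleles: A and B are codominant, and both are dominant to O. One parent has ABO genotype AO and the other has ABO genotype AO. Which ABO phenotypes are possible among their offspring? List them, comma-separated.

O, A

Gametes from AO × AO give offspring ABO genotypes AA, AO, OO, i.e. phenotypes O, A.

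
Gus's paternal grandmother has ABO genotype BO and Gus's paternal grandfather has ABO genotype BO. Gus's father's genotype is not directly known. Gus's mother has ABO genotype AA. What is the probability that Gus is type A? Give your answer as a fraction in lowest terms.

1/2

Gus's father's ABO genotype from BO × BO: 1/4 BB, 1/2 BO, 1/4 OO.
Crossing each possibility with the mother AA and summing P(type A): 1/4·0 + 1/2·1/2 + 1/4·1 = 1/2.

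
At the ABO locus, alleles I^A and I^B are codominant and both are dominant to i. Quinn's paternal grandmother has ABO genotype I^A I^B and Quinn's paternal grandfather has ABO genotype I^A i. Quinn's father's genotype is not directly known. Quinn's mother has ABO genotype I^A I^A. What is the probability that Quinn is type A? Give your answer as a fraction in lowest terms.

Quinn's father's ABO genotype from I^A I^B × I^A i: 1/4 I^A I^A, 1/4 I^A I^B, 1/4 I^A i, 1/4 I^B i.
Crossing each possibility with the mother I^A I^A and summing P(type A): 1/4·1 + 1/4·1/2 + 1/4·1 + 1/4·1/2 = 3/4.

3/4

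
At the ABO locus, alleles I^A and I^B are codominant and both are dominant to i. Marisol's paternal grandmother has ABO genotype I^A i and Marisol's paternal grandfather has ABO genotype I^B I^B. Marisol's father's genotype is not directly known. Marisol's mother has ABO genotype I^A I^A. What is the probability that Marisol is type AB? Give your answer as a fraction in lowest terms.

Marisol's father's ABO genotype from I^A i × I^B I^B: 1/2 I^A I^B, 1/2 I^B i.
Crossing each possibility with the mother I^A I^A and summing P(type AB): 1/2·1/2 + 1/2·1/2 = 1/2.

1/2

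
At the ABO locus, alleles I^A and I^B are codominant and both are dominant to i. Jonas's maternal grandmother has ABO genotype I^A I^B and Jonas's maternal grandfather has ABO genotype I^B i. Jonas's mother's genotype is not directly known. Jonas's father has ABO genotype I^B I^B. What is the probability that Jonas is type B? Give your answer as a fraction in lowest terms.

3/4

Jonas's mother's ABO genotype from I^A I^B × I^B i: 1/4 I^A I^B, 1/4 I^A i, 1/4 I^B I^B, 1/4 I^B i.
Crossing each possibility with the father I^B I^B and summing P(type B): 1/4·1/2 + 1/4·1/2 + 1/4·1 + 1/4·1 = 3/4.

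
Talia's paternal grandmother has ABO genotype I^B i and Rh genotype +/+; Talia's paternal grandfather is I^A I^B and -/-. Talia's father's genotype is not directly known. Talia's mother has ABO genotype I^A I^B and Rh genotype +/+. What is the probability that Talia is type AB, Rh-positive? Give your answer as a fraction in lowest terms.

Talia's father's ABO genotype from I^B i × I^A I^B: 1/4 I^A I^B, 1/4 I^A i, 1/4 I^B I^B, 1/4 I^B i.
Crossing each possibility with the mother I^A I^B and summing P(type AB): 1/4·1/2 + 1/4·1/4 + 1/4·1/2 + 1/4·1/4 = 3/8.
Similarly for Rh via the father's Rh distribution: P(Rh+) = 1.
Independent loci: 3/8 × 1 = 3/8.

3/8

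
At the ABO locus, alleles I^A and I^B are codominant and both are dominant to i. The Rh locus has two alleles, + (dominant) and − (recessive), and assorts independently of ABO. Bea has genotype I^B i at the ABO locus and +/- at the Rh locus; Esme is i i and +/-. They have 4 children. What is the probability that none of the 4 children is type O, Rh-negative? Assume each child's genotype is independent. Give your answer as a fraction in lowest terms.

2401/4096

ABO cross I^B i × i i → 1/2 O, 1/2 B.
Rh cross +/- × +/- → 3/4 Rh+, 1/4 Rh-; so P(type O, Rh-negative) = 1/2 × 1/4 = 1/8 per child.
P(not type O, Rh-negative) = 7/8 for one child; (7/8)^4 = 2401/4096.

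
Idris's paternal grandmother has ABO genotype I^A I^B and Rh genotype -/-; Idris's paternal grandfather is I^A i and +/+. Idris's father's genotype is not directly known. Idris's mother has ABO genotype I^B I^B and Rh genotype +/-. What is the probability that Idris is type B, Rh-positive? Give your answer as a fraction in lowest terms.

3/8

Idris's father's ABO genotype from I^A I^B × I^A i: 1/4 I^A I^A, 1/4 I^A I^B, 1/4 I^A i, 1/4 I^B i.
Crossing each possibility with the mother I^B I^B and summing P(type B): 1/4·0 + 1/4·1/2 + 1/4·1/2 + 1/4·1 = 1/2.
Similarly for Rh via the father's Rh distribution: P(Rh+) = 3/4.
Independent loci: 1/2 × 3/4 = 3/8.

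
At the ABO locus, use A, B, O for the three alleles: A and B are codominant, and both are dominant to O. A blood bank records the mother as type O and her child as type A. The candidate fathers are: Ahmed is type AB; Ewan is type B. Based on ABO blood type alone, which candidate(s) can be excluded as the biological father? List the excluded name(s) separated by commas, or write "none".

A candidate is excluded only if no genotype consistent with his phenotype could produce a type A child with a type O mother.
Ewan (type B): no genotype consistent with that phenotype can produce a type-A child with a type-O mother.

Ewan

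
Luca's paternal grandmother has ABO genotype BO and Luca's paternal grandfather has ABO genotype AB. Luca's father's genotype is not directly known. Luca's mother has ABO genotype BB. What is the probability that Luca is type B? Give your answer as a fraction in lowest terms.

3/4

Luca's father's ABO genotype from BO × AB: 1/4 AB, 1/4 AO, 1/4 BB, 1/4 BO.
Crossing each possibility with the mother BB and summing P(type B): 1/4·1/2 + 1/4·1/2 + 1/4·1 + 1/4·1 = 3/4.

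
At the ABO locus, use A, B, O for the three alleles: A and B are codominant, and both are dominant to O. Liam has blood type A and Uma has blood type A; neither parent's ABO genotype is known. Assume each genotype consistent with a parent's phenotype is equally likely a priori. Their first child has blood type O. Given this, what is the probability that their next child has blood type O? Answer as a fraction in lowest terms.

1/4

Possible genotypes: Liam ∈ {AA, AO}; Uma ∈ {AA, AO}.
Weight each parental genotype pair by prior × P(type-O child):
  AO × AO: posterior weight 1; P(next child type O) = 1/4.
Weighted sum = 1/4.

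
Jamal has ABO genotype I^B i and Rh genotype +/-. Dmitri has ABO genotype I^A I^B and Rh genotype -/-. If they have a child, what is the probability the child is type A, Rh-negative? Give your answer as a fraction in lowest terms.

1/8

ABO cross I^B i × I^A I^B → offspring phenotypes: 1/4 A, 1/2 B, 1/4 AB.
Rh cross +/- × -/- → 1/2 Rh+, 1/2 Rh-.
Independent loci: P(type A, Rh-negative) = 1/4 × 1/2 = 1/8.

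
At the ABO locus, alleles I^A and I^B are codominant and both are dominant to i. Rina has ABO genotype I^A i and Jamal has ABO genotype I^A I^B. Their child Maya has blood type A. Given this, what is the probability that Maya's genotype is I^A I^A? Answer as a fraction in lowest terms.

Cross I^A i × I^A I^B → 1/4 I^A I^A, 1/4 I^A I^B, 1/4 I^A i, 1/4 I^B i.
Type-A genotypes among offspring: I^A I^A (1/4), I^A i (1/4); total 1/2.
P(I^A I^A | type A) = (1/4) / (1/2) = 1/2.

1/2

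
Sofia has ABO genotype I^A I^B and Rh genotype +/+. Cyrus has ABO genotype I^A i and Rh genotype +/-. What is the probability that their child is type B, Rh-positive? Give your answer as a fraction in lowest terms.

1/4

ABO cross I^A I^B × I^A i → offspring phenotypes: 1/2 A, 1/4 B, 1/4 AB.
Rh cross +/+ × +/- → 1 Rh+.
Independent loci: P(type B, Rh-positive) = 1/4 × 1 = 1/4.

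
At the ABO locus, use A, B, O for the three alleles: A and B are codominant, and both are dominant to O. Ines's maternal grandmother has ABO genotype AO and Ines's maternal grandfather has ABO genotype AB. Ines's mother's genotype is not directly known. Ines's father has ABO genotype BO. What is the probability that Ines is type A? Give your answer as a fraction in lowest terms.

1/4

Ines's mother's ABO genotype from AO × AB: 1/4 AA, 1/4 AB, 1/4 AO, 1/4 BO.
Crossing each possibility with the father BO and summing P(type A): 1/4·1/2 + 1/4·1/4 + 1/4·1/4 + 1/4·0 = 1/4.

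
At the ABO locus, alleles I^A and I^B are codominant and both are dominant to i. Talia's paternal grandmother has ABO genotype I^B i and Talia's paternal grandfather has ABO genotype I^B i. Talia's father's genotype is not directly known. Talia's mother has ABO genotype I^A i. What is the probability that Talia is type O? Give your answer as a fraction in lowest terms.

1/4

Talia's father's ABO genotype from I^B i × I^B i: 1/4 I^B I^B, 1/2 I^B i, 1/4 i i.
Crossing each possibility with the mother I^A i and summing P(type O): 1/4·0 + 1/2·1/4 + 1/4·1/2 = 1/4.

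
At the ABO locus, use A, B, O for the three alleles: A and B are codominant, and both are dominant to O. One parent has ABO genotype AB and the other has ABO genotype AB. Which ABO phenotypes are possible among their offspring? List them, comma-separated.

Gametes from AB × AB give offspring ABO genotypes AA, AB, BB, i.e. phenotypes A, B, AB.

A, B, AB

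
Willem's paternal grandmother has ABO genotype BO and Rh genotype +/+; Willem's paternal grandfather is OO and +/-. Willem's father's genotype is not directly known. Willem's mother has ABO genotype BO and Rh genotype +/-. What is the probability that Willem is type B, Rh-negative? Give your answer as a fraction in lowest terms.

Willem's father's ABO genotype from BO × OO: 1/2 BO, 1/2 OO.
Crossing each possibility with the mother BO and summing P(type B): 1/2·3/4 + 1/2·1/2 = 5/8.
Similarly for Rh via the father's Rh distribution: P(Rh-) = 1/8.
Independent loci: 5/8 × 1/8 = 5/64.

5/64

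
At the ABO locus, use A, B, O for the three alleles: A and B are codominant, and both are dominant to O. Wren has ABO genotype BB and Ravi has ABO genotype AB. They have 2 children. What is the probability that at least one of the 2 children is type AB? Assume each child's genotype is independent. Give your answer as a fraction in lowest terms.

ABO cross BB × AB → 1/2 B, 1/2 AB.
So P(type AB) = 1/2 per child.
P(none) = (1/2)^2 = 1/4; P(at least one) = 1 − 1/4 = 3/4.

3/4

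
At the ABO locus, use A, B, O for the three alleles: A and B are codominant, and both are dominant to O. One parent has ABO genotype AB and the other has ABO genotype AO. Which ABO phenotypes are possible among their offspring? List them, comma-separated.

Gametes from AB × AO give offspring ABO genotypes AA, AB, AO, BO, i.e. phenotypes A, B, AB.

A, B, AB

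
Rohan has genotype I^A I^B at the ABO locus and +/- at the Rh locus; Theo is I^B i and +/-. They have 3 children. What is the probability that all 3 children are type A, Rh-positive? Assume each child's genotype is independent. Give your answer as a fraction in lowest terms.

27/4096

ABO cross I^A I^B × I^B i → 1/4 A, 1/2 B, 1/4 AB.
Rh cross +/- × +/- → 3/4 Rh+, 1/4 Rh-; so P(type A, Rh-positive) = 1/4 × 3/4 = 3/16 per child.
All 3 independent: (3/16)^3 = 27/4096.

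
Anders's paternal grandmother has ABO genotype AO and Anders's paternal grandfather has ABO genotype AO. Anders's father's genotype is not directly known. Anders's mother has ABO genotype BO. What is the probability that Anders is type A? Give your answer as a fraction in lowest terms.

Anders's father's ABO genotype from AO × AO: 1/4 AA, 1/2 AO, 1/4 OO.
Crossing each possibility with the mother BO and summing P(type A): 1/4·1/2 + 1/2·1/4 + 1/4·0 = 1/4.

1/4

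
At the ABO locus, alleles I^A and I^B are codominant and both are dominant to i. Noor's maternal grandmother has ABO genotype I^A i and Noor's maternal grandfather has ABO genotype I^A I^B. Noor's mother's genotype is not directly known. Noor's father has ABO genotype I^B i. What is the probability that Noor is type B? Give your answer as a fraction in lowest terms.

3/8

Noor's mother's ABO genotype from I^A i × I^A I^B: 1/4 I^A I^A, 1/4 I^A I^B, 1/4 I^A i, 1/4 I^B i.
Crossing each possibility with the father I^B i and summing P(type B): 1/4·0 + 1/4·1/2 + 1/4·1/4 + 1/4·3/4 = 3/8.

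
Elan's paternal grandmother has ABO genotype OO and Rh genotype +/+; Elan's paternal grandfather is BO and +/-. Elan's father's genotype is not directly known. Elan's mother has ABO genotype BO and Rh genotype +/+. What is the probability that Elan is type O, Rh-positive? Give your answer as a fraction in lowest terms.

3/8

Elan's father's ABO genotype from OO × BO: 1/2 BO, 1/2 OO.
Crossing each possibility with the mother BO and summing P(type O): 1/2·1/4 + 1/2·1/2 = 3/8.
Similarly for Rh via the father's Rh distribution: P(Rh+) = 1.
Independent loci: 3/8 × 1 = 3/8.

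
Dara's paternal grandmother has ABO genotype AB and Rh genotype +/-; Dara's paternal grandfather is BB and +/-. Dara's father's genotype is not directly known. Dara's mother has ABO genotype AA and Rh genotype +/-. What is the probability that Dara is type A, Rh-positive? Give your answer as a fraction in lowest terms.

Dara's father's ABO genotype from AB × BB: 1/2 AB, 1/2 BB.
Crossing each possibility with the mother AA and summing P(type A): 1/2·1/2 + 1/2·0 = 1/4.
Similarly for Rh via the father's Rh distribution: P(Rh+) = 3/4.
Independent loci: 1/4 × 3/4 = 3/16.

3/16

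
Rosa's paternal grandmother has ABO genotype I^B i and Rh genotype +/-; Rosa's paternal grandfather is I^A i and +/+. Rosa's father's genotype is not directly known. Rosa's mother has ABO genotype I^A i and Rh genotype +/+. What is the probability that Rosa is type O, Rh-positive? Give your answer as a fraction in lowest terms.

Rosa's father's ABO genotype from I^B i × I^A i: 1/4 I^A I^B, 1/4 I^A i, 1/4 I^B i, 1/4 i i.
Crossing each possibility with the mother I^A i and summing P(type O): 1/4·0 + 1/4·1/4 + 1/4·1/4 + 1/4·1/2 = 1/4.
Similarly for Rh via the father's Rh distribution: P(Rh+) = 1.
Independent loci: 1/4 × 1 = 1/4.

1/4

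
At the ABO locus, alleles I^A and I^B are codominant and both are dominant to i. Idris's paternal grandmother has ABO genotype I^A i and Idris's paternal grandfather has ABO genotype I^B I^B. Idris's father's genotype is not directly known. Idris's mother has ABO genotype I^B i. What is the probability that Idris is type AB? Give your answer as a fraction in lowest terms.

1/8

Idris's father's ABO genotype from I^A i × I^B I^B: 1/2 I^A I^B, 1/2 I^B i.
Crossing each possibility with the mother I^B i and summing P(type AB): 1/2·1/4 + 1/2·0 = 1/8.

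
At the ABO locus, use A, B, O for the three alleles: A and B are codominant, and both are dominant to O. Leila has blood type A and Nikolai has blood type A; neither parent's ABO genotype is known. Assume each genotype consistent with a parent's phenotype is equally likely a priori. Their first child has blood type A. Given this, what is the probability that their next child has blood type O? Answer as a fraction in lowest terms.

1/20

Possible genotypes: Leila ∈ {AA, AO}; Nikolai ∈ {AA, AO}.
Weight each parental genotype pair by prior × P(type-A child):
  AA × AA: posterior weight 4/15; P(next child type O) = 0.
  AA × AO: posterior weight 4/15; P(next child type O) = 0.
  AO × AA: posterior weight 4/15; P(next child type O) = 0.
  AO × AO: posterior weight 1/5; P(next child type O) = 1/4.
Weighted sum = 1/20.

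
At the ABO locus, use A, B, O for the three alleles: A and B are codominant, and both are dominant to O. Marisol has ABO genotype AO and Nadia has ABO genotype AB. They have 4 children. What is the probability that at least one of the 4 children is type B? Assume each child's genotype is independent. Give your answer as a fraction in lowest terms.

ABO cross AO × AB → 1/2 A, 1/4 B, 1/4 AB.
So P(type B) = 1/4 per child.
P(none) = (3/4)^4 = 81/256; P(at least one) = 1 − 81/256 = 175/256.

175/256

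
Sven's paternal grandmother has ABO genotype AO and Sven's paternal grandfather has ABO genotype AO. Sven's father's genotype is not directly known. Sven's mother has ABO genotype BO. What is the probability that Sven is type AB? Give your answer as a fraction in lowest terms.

1/4

Sven's father's ABO genotype from AO × AO: 1/4 AA, 1/2 AO, 1/4 OO.
Crossing each possibility with the mother BO and summing P(type AB): 1/4·1/2 + 1/2·1/4 + 1/4·0 = 1/4.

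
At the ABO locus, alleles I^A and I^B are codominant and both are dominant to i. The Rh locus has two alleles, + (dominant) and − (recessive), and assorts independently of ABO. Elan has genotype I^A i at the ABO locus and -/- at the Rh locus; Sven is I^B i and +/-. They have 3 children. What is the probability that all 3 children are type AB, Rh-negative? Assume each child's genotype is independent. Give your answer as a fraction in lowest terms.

ABO cross I^A i × I^B i → 1/4 O, 1/4 A, 1/4 B, 1/4 AB.
Rh cross -/- × +/- → 1/2 Rh+, 1/2 Rh-; so P(type AB, Rh-negative) = 1/4 × 1/2 = 1/8 per child.
All 3 independent: (1/8)^3 = 1/512.

1/512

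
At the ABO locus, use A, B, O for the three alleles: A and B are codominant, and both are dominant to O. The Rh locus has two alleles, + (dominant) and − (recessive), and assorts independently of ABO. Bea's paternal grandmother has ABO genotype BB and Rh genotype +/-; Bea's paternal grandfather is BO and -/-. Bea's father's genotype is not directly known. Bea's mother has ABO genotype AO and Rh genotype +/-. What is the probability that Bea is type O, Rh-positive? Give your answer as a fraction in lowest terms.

5/64

Bea's father's ABO genotype from BB × BO: 1/2 BB, 1/2 BO.
Crossing each possibility with the mother AO and summing P(type O): 1/2·0 + 1/2·1/4 = 1/8.
Similarly for Rh via the father's Rh distribution: P(Rh+) = 5/8.
Independent loci: 1/8 × 5/8 = 5/64.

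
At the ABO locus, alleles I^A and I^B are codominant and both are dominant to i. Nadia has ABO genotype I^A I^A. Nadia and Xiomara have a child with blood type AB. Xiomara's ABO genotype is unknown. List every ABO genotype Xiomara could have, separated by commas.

For each candidate genotype of Xiomara, check whether crossing it with I^A I^A can produce every observed child phenotype.
  I^A I^A → possible child types {A} ✗
  I^A I^B → possible child types {A, AB} ✓
  I^A i → possible child types {A} ✗
  I^B I^B → possible child types {AB} ✓
  I^B i → possible child types {A, AB} ✓
  i i → possible child types {A} ✗

I^A I^B, I^B I^B, I^B i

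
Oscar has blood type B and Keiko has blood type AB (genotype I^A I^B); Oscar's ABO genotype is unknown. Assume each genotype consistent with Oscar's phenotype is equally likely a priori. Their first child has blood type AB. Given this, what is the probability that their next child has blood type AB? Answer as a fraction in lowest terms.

5/12

Possible genotypes: Oscar ∈ {I^B I^B, I^B i}; Keiko ∈ {I^A I^B}.
Weight each parental genotype pair by prior × P(type-AB child):
  I^B I^B × I^A I^B: posterior weight 2/3; P(next child type AB) = 1/2.
  I^B i × I^A I^B: posterior weight 1/3; P(next child type AB) = 1/4.
Weighted sum = 5/12.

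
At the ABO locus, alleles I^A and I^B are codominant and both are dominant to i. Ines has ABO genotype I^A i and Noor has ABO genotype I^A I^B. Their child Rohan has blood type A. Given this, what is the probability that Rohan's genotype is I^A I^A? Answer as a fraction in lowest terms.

1/2

Cross I^A i × I^A I^B → 1/4 I^A I^A, 1/4 I^A I^B, 1/4 I^A i, 1/4 I^B i.
Type-A genotypes among offspring: I^A I^A (1/4), I^A i (1/4); total 1/2.
P(I^A I^A | type A) = (1/4) / (1/2) = 1/2.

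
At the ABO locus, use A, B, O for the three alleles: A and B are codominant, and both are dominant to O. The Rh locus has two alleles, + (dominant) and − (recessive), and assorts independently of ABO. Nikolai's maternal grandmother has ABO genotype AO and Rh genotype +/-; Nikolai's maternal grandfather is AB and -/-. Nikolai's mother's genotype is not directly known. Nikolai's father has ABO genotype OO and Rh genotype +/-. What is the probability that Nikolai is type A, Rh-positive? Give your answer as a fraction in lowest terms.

Nikolai's mother's ABO genotype from AO × AB: 1/4 AA, 1/4 AB, 1/4 AO, 1/4 BO.
Crossing each possibility with the father OO and summing P(type A): 1/4·1 + 1/4·1/2 + 1/4·1/2 + 1/4·0 = 1/2.
Similarly for Rh via the mother's Rh distribution: P(Rh+) = 5/8.
Independent loci: 1/2 × 5/8 = 5/16.

5/16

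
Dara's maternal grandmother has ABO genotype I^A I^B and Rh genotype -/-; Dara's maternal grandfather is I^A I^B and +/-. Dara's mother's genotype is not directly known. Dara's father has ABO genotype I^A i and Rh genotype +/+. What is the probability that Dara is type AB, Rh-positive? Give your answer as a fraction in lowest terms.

Dara's mother's ABO genotype from I^A I^B × I^A I^B: 1/4 I^A I^A, 1/2 I^A I^B, 1/4 I^B I^B.
Crossing each possibility with the father I^A i and summing P(type AB): 1/4·0 + 1/2·1/4 + 1/4·1/2 = 1/4.
Similarly for Rh via the mother's Rh distribution: P(Rh+) = 1.
Independent loci: 1/4 × 1 = 1/4.

1/4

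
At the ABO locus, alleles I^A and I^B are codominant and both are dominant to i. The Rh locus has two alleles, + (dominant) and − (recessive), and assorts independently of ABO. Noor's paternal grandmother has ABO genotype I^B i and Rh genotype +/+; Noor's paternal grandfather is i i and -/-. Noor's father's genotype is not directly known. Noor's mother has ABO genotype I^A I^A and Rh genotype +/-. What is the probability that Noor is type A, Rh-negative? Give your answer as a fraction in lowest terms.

Noor's father's ABO genotype from I^B i × i i: 1/2 I^B i, 1/2 i i.
Crossing each possibility with the mother I^A I^A and summing P(type A): 1/2·1/2 + 1/2·1 = 3/4.
Similarly for Rh via the father's Rh distribution: P(Rh-) = 1/4.
Independent loci: 3/4 × 1/4 = 3/16.

3/16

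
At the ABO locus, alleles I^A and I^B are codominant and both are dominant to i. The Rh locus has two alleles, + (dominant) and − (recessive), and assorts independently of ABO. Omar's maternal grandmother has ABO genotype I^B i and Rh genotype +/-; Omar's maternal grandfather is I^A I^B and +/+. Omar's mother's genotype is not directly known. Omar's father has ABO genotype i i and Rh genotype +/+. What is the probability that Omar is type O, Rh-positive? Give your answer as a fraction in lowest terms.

1/4

Omar's mother's ABO genotype from I^B i × I^A I^B: 1/4 I^A I^B, 1/4 I^A i, 1/4 I^B I^B, 1/4 I^B i.
Crossing each possibility with the father i i and summing P(type O): 1/4·0 + 1/4·1/2 + 1/4·0 + 1/4·1/2 = 1/4.
Similarly for Rh via the mother's Rh distribution: P(Rh+) = 1.
Independent loci: 1/4 × 1 = 1/4.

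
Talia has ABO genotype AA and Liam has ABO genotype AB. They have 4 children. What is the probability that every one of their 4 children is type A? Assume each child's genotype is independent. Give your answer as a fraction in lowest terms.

1/16

ABO cross AA × AB → 1/2 A, 1/2 AB.
So P(type A) = 1/2 per child.
All 4 independent: (1/2)^4 = 1/16.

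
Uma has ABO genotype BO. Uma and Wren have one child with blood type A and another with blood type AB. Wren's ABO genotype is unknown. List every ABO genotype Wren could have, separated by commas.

AA, AB, AO

For each candidate genotype of Wren, check whether crossing it with BO can produce every observed child phenotype.
  AA → possible child types {A, AB} ✓
  AB → possible child types {A, B, AB} ✓
  AO → possible child types {O, A, B, AB} ✓
  BB → possible child types {B} ✗
  BO → possible child types {O, B} ✗
  OO → possible child types {O, B} ✗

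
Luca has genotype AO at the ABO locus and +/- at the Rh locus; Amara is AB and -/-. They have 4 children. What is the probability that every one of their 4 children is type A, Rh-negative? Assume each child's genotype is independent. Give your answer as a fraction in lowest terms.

ABO cross AO × AB → 1/2 A, 1/4 B, 1/4 AB.
Rh cross +/- × -/- → 1/2 Rh+, 1/2 Rh-; so P(type A, Rh-negative) = 1/2 × 1/2 = 1/4 per child.
All 4 independent: (1/4)^4 = 1/256.

1/256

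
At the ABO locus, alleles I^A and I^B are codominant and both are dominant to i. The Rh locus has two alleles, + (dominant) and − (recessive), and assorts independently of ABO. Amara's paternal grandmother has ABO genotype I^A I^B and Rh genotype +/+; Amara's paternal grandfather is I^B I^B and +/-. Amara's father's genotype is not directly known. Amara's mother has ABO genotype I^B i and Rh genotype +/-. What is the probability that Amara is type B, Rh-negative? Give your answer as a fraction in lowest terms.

3/32

Amara's father's ABO genotype from I^A I^B × I^B I^B: 1/2 I^A I^B, 1/2 I^B I^B.
Crossing each possibility with the mother I^B i and summing P(type B): 1/2·1/2 + 1/2·1 = 3/4.
Similarly for Rh via the father's Rh distribution: P(Rh-) = 1/8.
Independent loci: 3/4 × 1/8 = 3/32.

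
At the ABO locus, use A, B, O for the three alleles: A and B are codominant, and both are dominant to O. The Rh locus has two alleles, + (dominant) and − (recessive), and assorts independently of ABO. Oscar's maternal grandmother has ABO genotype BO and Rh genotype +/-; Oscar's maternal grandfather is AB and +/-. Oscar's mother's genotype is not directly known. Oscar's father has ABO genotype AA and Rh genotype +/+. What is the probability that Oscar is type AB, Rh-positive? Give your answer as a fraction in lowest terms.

1/2

Oscar's mother's ABO genotype from BO × AB: 1/4 AB, 1/4 AO, 1/4 BB, 1/4 BO.
Crossing each possibility with the father AA and summing P(type AB): 1/4·1/2 + 1/4·0 + 1/4·1 + 1/4·1/2 = 1/2.
Similarly for Rh via the mother's Rh distribution: P(Rh+) = 1.
Independent loci: 1/2 × 1 = 1/2.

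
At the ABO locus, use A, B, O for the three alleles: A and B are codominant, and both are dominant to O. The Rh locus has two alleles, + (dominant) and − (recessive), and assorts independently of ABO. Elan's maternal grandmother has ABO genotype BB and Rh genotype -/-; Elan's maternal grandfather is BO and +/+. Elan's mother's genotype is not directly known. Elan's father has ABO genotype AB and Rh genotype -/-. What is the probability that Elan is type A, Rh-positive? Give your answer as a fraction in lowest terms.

Elan's mother's ABO genotype from BB × BO: 1/2 BB, 1/2 BO.
Crossing each possibility with the father AB and summing P(type A): 1/2·0 + 1/2·1/4 = 1/8.
Similarly for Rh via the mother's Rh distribution: P(Rh+) = 1/2.
Independent loci: 1/8 × 1/2 = 1/16.

1/16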